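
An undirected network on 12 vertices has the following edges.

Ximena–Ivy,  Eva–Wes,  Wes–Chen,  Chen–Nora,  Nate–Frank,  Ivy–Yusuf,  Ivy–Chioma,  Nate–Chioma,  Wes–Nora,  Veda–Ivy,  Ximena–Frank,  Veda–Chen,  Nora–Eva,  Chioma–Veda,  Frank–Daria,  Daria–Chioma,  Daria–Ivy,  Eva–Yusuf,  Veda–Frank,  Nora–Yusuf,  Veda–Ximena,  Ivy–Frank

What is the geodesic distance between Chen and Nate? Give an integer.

One shortest route is Chen – Veda – Chioma – Nate, which uses 3 edges, and at distance 2 from Chen we only reach {Chioma, Eva, Frank, Ivy, Ximena, Yusuf}, which does not include Nate. So d(Chen,Nate) = 3.

3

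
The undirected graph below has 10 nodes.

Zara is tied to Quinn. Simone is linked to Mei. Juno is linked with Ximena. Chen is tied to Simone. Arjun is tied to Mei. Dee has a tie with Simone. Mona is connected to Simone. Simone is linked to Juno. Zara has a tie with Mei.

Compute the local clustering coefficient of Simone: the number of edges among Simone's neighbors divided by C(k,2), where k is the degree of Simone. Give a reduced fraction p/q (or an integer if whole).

0

Simone's neighbors: Chen, Dee, Juno, Mei, and Mona (k = 5).
Possible neighbor pairs: C(5,2) = 10. Edges among them: none → e = 0.
Clustering(Simone) = 0/10 = 0.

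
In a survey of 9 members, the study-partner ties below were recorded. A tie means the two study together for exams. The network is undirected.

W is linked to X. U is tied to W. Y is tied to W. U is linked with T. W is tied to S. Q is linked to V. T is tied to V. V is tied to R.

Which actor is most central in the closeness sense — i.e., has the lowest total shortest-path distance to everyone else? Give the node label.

Farness (sum of distances to all others) for each node — Q:27, R:27, S:24, T:17, U:16, V:20, W:17, X:24, Y:24.
The smallest farness is 16, for U, so U has the highest closeness.

U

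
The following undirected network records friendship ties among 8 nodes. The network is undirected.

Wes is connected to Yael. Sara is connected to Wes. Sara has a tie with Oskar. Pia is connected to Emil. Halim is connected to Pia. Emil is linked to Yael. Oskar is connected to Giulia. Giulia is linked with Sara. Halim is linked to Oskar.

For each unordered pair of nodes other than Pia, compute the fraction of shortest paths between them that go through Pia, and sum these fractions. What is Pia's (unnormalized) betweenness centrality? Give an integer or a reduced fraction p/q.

Pairs whose geodesics pass through Pia — Yael–Halim: 1; Emil–Halim: 1; Emil–Oskar: 1; Emil–Giulia: 1/2.
All other pairs contribute 0.
Summing the contributions gives betweenness(Pia) = 7/2.

7/2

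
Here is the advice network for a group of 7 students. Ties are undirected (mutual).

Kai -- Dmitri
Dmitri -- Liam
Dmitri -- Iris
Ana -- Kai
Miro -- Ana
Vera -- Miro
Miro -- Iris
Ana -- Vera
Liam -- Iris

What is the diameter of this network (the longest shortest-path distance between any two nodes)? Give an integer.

Eccentricity of each node (its greatest distance to any other): Ana:3, Dmitri:3, Iris:2, Kai:2, Liam:3, Miro:2, Vera:3.
The maximum eccentricity is 3, realized for instance by the pair Ana–Liam via Ana – Miro – Iris – Liam. So the diameter is 3.

3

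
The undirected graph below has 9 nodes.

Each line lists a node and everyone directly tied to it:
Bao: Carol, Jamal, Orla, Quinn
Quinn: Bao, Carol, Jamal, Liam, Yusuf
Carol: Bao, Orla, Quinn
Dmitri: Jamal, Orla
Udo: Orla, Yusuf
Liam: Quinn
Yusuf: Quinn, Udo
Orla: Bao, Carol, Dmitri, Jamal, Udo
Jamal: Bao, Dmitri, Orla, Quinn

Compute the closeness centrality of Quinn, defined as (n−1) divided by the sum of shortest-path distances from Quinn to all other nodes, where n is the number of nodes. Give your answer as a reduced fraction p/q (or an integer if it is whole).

8/11

Distances from Quinn: Bao:1, Carol:1, Dmitri:2, Jamal:1, Liam:1, Orla:2, Udo:2, Yusuf:1. Sum = 11.
n = 9, so closeness = 8/11.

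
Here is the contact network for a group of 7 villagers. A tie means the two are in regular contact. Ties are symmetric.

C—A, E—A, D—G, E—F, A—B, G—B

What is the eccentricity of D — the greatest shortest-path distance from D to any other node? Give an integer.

5

Distances from D: A:3, B:2, C:4, E:4, F:5, G:1.
The largest is 5 (to F), so the eccentricity of D is 5.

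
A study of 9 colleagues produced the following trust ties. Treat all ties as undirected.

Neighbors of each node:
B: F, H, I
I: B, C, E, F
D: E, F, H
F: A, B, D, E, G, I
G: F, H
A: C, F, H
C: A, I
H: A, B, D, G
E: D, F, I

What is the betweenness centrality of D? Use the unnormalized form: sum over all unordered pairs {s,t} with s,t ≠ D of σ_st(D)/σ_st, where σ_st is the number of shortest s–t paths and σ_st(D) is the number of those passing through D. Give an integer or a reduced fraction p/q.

Pairs whose geodesics pass through D — E–H: 1; H–F: 1/4.
All other pairs contribute 0.
Summing the contributions gives betweenness(D) = 5/4.

5/4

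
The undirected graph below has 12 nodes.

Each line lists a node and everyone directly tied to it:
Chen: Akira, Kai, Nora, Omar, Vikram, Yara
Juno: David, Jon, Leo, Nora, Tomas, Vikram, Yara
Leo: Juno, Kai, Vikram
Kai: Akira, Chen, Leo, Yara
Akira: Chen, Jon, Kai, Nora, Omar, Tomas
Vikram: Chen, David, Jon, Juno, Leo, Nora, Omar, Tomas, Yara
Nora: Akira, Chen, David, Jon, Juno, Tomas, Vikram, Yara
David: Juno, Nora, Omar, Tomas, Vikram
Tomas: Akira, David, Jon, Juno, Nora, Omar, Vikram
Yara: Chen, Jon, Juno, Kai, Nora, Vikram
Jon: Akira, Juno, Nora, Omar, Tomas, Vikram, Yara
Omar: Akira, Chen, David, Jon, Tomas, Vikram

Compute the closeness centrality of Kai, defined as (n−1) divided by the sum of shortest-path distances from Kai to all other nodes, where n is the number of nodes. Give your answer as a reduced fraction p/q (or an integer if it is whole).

11/19

Distances from Kai: Akira:1, Chen:1, David:3, Jon:2, Juno:2, Leo:1, Nora:2, Omar:2, Tomas:2, Vikram:2, Yara:1. Sum = 19.
n = 12, so closeness = 11/19.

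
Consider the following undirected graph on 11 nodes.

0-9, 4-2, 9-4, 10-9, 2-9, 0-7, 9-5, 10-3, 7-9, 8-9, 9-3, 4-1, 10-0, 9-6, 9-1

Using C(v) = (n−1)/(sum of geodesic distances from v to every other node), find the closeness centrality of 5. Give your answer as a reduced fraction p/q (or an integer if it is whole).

Distances from 5: 0:2, 1:2, 2:2, 3:2, 4:2, 6:2, 7:2, 8:2, 9:1, 10:2. Sum = 19.
n = 11, so closeness = 10/19.

10/19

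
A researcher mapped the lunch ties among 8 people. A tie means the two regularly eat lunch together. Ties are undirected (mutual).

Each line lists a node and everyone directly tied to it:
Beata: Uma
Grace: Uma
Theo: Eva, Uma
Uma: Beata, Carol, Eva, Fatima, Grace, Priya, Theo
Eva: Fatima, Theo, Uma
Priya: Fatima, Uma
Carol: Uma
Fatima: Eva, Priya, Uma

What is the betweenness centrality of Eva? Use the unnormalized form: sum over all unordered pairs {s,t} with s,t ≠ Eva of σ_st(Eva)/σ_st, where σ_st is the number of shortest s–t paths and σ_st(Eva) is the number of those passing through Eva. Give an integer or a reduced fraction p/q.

1/2

Pairs whose geodesics pass through Eva — Theo–Fatima: 1/2.
All other pairs contribute 0.
Summing the contributions gives betweenness(Eva) = 1/2.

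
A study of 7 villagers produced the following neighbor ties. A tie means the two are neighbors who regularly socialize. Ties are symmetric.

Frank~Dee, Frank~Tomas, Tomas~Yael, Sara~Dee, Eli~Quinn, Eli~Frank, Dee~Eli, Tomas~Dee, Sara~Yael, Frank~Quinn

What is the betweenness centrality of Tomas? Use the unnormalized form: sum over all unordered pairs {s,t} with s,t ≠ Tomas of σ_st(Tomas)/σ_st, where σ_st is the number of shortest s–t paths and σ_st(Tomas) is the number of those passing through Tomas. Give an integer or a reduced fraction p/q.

Pairs whose geodesics pass through Tomas — Frank–Yael: 1; Yael–Quinn: 1; Yael–Eli: 2/3; Yael–Dee: 1/2.
All other pairs contribute 0.
Summing the contributions gives betweenness(Tomas) = 19/6.

19/6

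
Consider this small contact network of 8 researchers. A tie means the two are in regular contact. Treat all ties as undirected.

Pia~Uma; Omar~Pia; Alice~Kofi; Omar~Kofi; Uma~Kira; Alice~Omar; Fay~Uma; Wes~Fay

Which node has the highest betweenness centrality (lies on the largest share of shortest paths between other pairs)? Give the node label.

Unnormalized betweenness of each node: Alice:0, Fay:6, Kira:0, Kofi:0, Omar:10, Pia:12, Uma:14, Wes:0.
Uma has the largest value, 14, making it the main broker — the node through which the most shortest paths run.

Uma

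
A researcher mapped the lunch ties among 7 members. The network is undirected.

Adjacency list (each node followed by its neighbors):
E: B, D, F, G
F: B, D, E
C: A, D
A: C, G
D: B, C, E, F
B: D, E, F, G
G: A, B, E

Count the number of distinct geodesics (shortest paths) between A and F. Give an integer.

The shortest distance is 3. The length-3 paths are: A–G–B–F; A–G–E–F; A–C–D–F.
That gives 3 distinct shortest paths.

3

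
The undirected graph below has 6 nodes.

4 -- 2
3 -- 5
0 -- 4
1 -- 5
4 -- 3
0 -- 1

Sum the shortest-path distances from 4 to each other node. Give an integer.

7

Distances from 4: 0:1, 1:2, 2:1, 3:1, 5:2.
Sum = 1 + 2 + 1 + 1 + 2 = 7.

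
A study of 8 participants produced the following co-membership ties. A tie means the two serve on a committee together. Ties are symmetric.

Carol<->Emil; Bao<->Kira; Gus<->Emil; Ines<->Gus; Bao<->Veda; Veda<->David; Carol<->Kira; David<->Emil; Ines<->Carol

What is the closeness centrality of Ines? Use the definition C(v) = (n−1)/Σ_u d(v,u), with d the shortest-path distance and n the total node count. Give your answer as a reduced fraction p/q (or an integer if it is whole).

Distances from Ines: Bao:3, Carol:1, David:3, Emil:2, Gus:1, Kira:2, Veda:4. Sum = 16.
n = 8, so closeness = 7/16.

7/16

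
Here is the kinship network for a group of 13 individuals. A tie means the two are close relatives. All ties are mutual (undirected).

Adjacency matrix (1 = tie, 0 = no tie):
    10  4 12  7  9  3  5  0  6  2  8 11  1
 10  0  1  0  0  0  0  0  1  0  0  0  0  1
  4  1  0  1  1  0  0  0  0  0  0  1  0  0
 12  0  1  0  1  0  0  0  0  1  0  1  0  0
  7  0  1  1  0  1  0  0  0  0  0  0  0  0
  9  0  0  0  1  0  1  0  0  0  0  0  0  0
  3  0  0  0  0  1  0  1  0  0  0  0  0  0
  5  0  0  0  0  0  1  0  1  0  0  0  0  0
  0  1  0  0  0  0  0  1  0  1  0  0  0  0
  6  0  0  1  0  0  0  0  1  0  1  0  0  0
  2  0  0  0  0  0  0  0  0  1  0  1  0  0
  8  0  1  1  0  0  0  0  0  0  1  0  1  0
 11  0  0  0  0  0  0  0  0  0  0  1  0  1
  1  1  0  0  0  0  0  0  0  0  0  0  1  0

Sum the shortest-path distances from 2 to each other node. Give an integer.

30

Distances from 2: 0:2, 1:3, 3:4, 4:2, 5:3, 6:1, 7:3, 8:1, 9:4, 10:3, 11:2, 12:2.
Sum = 2 + 3 + 4 + 2 + 3 + 1 + 3 + 1 + 4 + 3 + 2 + 2 = 30.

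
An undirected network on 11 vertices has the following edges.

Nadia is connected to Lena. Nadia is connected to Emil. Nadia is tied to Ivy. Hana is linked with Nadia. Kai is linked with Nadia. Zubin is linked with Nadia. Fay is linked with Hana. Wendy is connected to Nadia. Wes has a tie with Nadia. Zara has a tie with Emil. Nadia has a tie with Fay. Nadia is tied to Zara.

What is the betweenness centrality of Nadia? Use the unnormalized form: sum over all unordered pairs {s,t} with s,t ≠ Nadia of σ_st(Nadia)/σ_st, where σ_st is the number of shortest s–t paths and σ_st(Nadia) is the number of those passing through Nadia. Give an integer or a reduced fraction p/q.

Pairs whose geodesics pass through Nadia — Kai–Wes: 1; Kai–Ivy: 1; Kai–Lena: 1; Kai–Emil: 1; Kai–Fay: 1; Kai–Hana: 1; Kai–Wendy: 1; Kai–Zubin: 1; Kai–Zara: 1; Wes–Ivy: 1; Wes–Lena: 1; Wes–Emil: 1; Wes–Fay: 1; Wes–Hana: 1 … (+29 more pairs).
All other pairs contribute 0.
Summing the contributions gives betweenness(Nadia) = 43.

43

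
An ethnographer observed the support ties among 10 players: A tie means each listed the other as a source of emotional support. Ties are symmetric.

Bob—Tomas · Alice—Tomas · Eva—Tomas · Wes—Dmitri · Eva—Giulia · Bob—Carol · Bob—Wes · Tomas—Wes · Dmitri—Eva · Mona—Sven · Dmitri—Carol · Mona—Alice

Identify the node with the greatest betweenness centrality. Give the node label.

Tomas

Unnormalized betweenness of each node: Alice:14, Bob:9/2, Carol:1/2, Dmitri:7/2, Eva:10, Giulia:0, Mona:8, Sven:0, Tomas:21, Wes:5/2.
Tomas has the largest value, 21, making it the main broker — the node through which the most shortest paths run.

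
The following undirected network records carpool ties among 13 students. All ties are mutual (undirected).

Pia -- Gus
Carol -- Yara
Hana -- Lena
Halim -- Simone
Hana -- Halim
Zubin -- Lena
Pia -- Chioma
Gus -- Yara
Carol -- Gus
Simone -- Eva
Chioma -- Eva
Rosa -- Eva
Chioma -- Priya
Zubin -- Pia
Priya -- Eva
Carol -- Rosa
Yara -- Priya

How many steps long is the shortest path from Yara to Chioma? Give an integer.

2

One shortest route is Yara – Priya – Chioma, which uses 2 edges, and Yara and Chioma are not directly tied, so nothing shorter exists. So d(Yara,Chioma) = 2.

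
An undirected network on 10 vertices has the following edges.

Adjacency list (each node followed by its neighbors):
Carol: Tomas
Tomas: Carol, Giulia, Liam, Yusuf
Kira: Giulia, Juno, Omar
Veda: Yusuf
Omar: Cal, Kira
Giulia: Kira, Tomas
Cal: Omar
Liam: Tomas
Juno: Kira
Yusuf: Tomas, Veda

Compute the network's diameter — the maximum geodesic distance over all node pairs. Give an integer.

6

Eccentricity of each node (its greatest distance to any other): Cal:6, Carol:5, Giulia:3, Juno:5, Kira:4, Liam:5, Omar:5, Tomas:4, Veda:6, Yusuf:5.
The maximum eccentricity is 6, realized for instance by the pair Veda–Cal via Veda – Yusuf – Tomas – Giulia – Kira – Omar – Cal. So the diameter is 6.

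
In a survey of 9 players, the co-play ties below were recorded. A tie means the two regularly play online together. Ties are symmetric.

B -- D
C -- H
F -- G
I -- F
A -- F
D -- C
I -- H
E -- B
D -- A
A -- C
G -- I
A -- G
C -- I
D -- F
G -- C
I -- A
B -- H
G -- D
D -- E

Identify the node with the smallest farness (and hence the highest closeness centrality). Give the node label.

D

Farness (sum of distances to all others) for each node — A:11, B:13, C:11, D:10, E:15, F:12, G:11, H:13, I:12.
The smallest farness is 10, for D, so D has the highest closeness.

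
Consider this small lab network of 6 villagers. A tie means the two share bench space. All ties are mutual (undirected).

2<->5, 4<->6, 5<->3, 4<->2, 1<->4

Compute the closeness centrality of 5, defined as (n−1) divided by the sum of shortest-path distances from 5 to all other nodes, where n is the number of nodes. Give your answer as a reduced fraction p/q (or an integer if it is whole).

1/2

Distances from 5: 1:3, 2:1, 3:1, 4:2, 6:3. Sum = 10.
n = 6, so closeness = 5/10 = 1/2.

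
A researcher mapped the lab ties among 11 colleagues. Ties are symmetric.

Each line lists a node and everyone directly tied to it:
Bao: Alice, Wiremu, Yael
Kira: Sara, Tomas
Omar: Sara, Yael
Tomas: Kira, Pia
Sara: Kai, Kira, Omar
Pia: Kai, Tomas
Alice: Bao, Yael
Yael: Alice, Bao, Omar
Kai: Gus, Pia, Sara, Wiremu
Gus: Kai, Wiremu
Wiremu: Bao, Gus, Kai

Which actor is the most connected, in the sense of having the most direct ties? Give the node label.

Kai

Degrees — Alice:2, Bao:3, Gus:2, Kai:4, Kira:2, Omar:2, Pia:2, Sara:3, Tomas:2, Wiremu:3, Yael:3.
The maximum is 4, attained only by Kai.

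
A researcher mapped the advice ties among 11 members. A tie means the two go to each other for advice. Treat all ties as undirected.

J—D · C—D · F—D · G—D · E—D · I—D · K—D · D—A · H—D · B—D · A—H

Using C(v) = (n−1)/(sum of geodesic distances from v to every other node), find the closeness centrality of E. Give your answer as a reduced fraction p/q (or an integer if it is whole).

10/19

Distances from E: A:2, B:2, C:2, D:1, F:2, G:2, H:2, I:2, J:2, K:2. Sum = 19.
n = 11, so closeness = 10/19.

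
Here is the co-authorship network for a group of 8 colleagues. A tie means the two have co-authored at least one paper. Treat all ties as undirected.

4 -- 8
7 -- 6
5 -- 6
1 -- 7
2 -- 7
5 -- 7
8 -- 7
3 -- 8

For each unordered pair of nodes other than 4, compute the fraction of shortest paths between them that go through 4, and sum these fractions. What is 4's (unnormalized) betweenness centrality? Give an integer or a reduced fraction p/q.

0

No shortest path between any pair of other nodes passes through 4.
Summing the contributions gives betweenness(4) = 0.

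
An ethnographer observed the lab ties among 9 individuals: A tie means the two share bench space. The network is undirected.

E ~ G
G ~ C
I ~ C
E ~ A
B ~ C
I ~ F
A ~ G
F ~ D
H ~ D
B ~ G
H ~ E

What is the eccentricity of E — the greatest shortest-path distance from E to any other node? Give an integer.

3

Distances from E: A:1, B:2, C:2, D:2, F:3, G:1, H:1, I:3.
The largest is 3 (to I and F), so the eccentricity of E is 3.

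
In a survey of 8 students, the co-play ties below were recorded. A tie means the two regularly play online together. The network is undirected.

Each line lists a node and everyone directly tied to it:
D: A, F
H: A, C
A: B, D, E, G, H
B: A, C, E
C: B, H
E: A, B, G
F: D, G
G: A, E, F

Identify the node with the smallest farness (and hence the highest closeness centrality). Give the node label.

Farness (sum of distances to all others) for each node — A:9, B:12, C:16, D:13, E:11, F:16, G:12, H:13.
The smallest farness is 9, for A, so A has the highest closeness.

A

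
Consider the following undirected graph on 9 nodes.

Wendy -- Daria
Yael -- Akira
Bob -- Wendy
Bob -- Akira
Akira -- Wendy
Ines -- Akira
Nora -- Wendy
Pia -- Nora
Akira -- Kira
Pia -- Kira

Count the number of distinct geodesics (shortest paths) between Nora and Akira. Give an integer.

The shortest distance is 2, and the only length-2 path is Nora–Wendy–Akira. So there is exactly 1 shortest path.

1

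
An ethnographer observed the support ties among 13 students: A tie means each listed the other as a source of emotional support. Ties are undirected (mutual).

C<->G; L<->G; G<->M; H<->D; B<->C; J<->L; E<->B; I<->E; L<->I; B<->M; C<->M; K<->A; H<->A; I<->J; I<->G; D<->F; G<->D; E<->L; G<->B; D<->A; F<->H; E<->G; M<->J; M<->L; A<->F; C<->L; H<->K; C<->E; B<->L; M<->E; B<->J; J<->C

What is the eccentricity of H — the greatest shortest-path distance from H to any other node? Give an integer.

4

Distances from H: A:1, B:3, C:3, D:1, E:3, F:1, G:2, I:3, J:4, K:1, L:3, M:3.
The largest is 4 (to J), so the eccentricity of H is 4.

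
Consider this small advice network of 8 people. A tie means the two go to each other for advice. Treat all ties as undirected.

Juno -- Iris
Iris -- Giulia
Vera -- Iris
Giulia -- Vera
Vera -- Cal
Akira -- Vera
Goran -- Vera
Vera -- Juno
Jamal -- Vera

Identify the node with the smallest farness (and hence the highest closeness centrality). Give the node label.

Vera

Farness (sum of distances to all others) for each node — Akira:13, Cal:13, Giulia:12, Goran:13, Iris:11, Jamal:13, Juno:12, Vera:7.
The smallest farness is 7, for Vera, so Vera has the highest closeness.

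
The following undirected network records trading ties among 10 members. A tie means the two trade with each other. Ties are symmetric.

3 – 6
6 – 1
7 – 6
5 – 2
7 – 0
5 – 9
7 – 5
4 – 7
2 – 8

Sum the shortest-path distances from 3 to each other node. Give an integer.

27

Distances from 3: 0:3, 1:2, 2:4, 4:3, 5:3, 6:1, 7:2, 8:5, 9:4.
Sum = 3 + 2 + 4 + 3 + 3 + 1 + 2 + 5 + 4 = 27.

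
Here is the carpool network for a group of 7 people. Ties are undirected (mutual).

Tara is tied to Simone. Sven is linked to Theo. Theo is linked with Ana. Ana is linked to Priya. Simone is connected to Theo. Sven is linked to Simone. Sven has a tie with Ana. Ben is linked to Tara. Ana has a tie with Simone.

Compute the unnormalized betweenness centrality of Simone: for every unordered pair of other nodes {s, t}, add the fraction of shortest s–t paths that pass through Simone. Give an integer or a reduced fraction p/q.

8

Pairs whose geodesics pass through Simone — Ben–Ana: 1; Ben–Sven: 1; Ben–Theo: 1; Ben–Priya: 1; Tara–Ana: 1; Tara–Sven: 1; Tara–Theo: 1; Tara–Priya: 1.
All other pairs contribute 0.
Summing the contributions gives betweenness(Simone) = 8.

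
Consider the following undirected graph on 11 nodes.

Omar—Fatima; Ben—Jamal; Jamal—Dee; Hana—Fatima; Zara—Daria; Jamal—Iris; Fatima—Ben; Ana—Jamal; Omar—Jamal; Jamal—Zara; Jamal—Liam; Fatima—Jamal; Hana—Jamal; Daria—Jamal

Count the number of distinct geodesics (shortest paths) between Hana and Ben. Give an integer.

The shortest distance is 2. The length-2 paths are: Hana–Jamal–Ben; Hana–Fatima–Ben.
That gives 2 distinct shortest paths.

2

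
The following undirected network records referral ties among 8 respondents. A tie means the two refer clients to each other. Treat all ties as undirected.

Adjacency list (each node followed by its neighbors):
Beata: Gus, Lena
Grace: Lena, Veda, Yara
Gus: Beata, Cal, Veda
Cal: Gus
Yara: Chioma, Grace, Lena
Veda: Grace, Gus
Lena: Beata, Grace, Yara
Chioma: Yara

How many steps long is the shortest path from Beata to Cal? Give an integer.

2

One shortest route is Beata – Gus – Cal, which uses 2 edges, and Beata and Cal are not directly tied, so nothing shorter exists. So d(Beata,Cal) = 2.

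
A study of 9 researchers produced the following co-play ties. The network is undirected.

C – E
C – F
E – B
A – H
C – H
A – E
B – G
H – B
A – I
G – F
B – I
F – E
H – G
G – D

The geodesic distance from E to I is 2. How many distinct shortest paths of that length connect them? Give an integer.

2

The shortest distance is 2. The length-2 paths are: E–B–I; E–A–I.
That gives 2 distinct shortest paths.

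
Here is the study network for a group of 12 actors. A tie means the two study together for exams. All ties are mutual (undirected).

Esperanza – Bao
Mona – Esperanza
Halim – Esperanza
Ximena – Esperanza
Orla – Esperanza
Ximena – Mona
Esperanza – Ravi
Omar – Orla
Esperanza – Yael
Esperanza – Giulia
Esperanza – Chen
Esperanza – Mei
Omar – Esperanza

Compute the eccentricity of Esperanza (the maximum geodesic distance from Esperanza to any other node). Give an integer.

Distances from Esperanza: Bao:1, Chen:1, Giulia:1, Halim:1, Mei:1, Mona:1, Omar:1, Orla:1, Ravi:1, Ximena:1, Yael:1.
The largest is 1 (to Yael, Ravi, Mei, Omar, Mona, Chen, Halim, Orla, Giulia, Ximena, and Bao), so the eccentricity of Esperanza is 1.

1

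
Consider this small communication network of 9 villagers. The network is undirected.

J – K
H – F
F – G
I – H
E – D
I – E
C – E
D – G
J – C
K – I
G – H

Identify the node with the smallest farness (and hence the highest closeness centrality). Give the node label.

Farness (sum of distances to all others) for each node — C:18, D:16, E:14, F:20, G:17, H:15, I:13, J:20, K:17.
The smallest farness is 13, for I, so I has the highest closeness.

I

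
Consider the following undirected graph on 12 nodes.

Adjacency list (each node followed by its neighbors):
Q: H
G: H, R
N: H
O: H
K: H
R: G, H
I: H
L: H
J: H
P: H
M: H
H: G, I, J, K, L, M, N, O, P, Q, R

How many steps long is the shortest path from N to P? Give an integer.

One shortest route is N – H – P, which uses 2 edges, and N and P are not directly tied, so nothing shorter exists. So d(N,P) = 2.

2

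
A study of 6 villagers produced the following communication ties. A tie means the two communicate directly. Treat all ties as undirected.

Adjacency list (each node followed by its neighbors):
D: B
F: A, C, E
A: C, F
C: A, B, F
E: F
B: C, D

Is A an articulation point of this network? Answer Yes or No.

Even without A, every remaining node can still reach every other (the residual graph is connected), so A is not a cut vertex.

No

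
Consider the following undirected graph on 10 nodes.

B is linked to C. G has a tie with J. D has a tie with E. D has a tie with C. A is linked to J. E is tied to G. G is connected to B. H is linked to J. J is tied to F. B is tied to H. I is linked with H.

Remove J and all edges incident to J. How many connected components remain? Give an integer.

3

Without J, the remaining ties split the others into: {B, C, D, E, G, H, I}; {A}; {F}.
That's 3 separate components.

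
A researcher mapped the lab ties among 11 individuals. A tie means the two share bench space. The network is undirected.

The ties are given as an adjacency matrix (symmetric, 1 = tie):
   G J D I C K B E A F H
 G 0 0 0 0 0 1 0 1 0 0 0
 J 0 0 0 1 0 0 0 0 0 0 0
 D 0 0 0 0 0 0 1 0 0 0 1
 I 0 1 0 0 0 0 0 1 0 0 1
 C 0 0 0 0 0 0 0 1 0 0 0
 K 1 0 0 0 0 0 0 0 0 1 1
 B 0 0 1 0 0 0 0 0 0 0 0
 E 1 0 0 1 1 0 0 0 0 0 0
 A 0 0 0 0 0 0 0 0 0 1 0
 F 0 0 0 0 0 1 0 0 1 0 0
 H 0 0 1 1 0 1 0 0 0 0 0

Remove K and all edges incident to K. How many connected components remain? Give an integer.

2

Without K, the remaining ties split the others into: {B, C, D, E, G, H, I, J}; {A, F}.
That's 2 separate components.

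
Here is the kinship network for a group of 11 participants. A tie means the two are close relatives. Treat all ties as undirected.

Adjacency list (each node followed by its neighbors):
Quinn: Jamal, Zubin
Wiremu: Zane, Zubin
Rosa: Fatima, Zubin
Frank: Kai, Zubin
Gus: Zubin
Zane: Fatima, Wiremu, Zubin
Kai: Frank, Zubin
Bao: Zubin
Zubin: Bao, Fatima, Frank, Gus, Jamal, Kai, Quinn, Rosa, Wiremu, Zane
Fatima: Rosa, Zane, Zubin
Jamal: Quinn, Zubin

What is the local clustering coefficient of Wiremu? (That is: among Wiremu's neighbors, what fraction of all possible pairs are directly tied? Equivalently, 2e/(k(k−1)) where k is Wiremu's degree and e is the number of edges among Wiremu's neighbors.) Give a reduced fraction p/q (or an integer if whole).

1

Wiremu's neighbors: Zane and Zubin (k = 2).
Possible neighbor pairs: C(2,2) = 1. Edges among them: Zane–Zubin → e = 1.
Clustering(Wiremu) = 1/1.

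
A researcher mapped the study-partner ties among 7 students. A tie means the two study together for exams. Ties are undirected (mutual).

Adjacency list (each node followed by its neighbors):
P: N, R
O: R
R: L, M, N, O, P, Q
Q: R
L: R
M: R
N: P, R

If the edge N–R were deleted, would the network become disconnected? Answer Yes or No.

No

Even without that edge, N still reaches R via N – P – R, so the network stays connected. Not a bridge.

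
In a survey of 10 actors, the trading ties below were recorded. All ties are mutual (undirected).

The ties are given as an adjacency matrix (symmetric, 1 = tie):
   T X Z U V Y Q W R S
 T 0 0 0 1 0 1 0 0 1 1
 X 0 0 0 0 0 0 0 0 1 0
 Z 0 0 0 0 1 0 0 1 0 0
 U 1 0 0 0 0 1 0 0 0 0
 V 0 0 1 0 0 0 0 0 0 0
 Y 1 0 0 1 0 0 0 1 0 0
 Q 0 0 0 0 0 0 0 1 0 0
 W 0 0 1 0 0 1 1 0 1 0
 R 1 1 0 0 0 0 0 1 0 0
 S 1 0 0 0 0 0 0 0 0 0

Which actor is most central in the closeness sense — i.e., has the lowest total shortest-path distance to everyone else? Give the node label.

Farness (sum of distances to all others) for each node — Q:23, R:16, S:26, T:18, U:21, V:29, W:15, X:24, Y:17, Z:21.
The smallest farness is 15, for W, so W has the highest closeness.

W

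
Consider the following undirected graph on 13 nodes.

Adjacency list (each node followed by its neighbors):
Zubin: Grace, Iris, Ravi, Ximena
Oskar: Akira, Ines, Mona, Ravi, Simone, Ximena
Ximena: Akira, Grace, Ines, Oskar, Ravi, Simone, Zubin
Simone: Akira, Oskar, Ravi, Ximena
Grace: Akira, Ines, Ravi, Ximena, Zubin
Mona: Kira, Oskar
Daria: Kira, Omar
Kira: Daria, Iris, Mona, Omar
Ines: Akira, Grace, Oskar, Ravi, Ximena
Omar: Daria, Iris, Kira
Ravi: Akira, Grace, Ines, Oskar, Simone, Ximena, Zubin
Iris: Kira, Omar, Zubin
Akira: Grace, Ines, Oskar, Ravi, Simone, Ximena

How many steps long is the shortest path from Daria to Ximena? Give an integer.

4

One shortest route is Daria – Omar – Iris – Zubin – Ximena, which uses 4 edges, and at distance 3 from Daria we only reach {Oskar, Zubin}, which does not include Ximena. So d(Daria,Ximena) = 4.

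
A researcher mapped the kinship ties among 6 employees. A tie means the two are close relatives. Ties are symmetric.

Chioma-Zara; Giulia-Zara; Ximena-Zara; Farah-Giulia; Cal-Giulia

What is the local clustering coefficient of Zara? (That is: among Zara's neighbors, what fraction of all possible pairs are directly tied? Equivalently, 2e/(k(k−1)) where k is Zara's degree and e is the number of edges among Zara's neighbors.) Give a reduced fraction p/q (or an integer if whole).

Zara's neighbors: Chioma, Giulia, and Ximena (k = 3).
Possible neighbor pairs: C(3,2) = 3. Edges among them: none → e = 0.
Clustering(Zara) = 0/3 = 0.

0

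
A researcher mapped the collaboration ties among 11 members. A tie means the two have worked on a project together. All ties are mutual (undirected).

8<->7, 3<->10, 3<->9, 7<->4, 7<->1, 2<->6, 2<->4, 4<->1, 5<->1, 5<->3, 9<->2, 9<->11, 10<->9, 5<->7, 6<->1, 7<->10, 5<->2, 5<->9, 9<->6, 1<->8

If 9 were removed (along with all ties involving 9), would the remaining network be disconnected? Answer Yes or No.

Removing 9 leaves {1, 2, 3, 4, 5, 6, 7, 8, and 10} with no path to {11}, so the network splits into 2 components. 9 is a cut vertex.

Yes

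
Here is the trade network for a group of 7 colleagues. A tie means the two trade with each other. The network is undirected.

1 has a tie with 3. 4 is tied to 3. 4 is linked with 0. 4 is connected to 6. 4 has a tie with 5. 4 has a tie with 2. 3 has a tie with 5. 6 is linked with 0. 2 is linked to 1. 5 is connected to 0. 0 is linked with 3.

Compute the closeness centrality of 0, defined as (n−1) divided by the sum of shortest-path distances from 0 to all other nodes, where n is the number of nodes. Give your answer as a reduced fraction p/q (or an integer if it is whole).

3/4

Distances from 0: 1:2, 2:2, 3:1, 4:1, 5:1, 6:1. Sum = 8.
n = 7, so closeness = 6/8 = 3/4.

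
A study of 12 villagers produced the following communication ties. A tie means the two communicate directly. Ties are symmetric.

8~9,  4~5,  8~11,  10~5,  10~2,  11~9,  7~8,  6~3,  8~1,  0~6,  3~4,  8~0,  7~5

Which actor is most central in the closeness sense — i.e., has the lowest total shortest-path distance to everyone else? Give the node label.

8

Farness (sum of distances to all others) for each node — 0:27, 1:32, 2:42, 3:31, 4:29, 5:24, 6:30, 7:23, 8:22, 9:31, 10:32, 11:31.
The smallest farness is 22, for 8, so 8 has the highest closeness.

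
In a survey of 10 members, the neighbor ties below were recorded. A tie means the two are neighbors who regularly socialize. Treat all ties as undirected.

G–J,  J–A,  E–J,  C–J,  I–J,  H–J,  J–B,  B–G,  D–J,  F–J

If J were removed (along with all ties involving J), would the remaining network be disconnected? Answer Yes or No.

Removing J leaves {H} with no path to {E}, so the network splits into 8 components. J is a cut vertex.

Yes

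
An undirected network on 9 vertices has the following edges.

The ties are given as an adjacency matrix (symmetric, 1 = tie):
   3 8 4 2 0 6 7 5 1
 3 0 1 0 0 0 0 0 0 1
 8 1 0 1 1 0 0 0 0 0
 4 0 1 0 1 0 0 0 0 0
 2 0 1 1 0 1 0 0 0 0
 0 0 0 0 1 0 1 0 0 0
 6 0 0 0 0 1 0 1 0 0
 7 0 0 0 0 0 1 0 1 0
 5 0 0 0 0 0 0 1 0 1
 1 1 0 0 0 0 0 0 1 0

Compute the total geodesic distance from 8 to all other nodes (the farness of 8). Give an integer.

17

Distances from 8: 0:2, 1:2, 2:1, 3:1, 4:1, 5:3, 6:3, 7:4.
Sum = 2 + 2 + 1 + 1 + 1 + 3 + 3 + 4 = 17.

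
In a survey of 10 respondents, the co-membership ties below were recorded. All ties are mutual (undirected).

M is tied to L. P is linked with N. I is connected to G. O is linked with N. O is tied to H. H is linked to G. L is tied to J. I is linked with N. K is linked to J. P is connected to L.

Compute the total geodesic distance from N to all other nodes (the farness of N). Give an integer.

Distances from N: G:2, H:2, I:1, J:3, K:4, L:2, M:3, O:1, P:1.
Sum = 2 + 2 + 1 + 3 + 4 + 2 + 3 + 1 + 1 = 19.

19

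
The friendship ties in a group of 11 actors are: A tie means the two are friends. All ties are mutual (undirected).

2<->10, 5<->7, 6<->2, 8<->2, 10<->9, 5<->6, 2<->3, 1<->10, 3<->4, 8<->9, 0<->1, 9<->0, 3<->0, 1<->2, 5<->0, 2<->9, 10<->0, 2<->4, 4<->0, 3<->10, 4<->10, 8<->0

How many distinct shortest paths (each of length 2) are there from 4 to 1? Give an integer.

3

The shortest distance is 2. The length-2 paths are: 4–10–1; 4–0–1; 4–2–1.
That gives 3 distinct shortest paths.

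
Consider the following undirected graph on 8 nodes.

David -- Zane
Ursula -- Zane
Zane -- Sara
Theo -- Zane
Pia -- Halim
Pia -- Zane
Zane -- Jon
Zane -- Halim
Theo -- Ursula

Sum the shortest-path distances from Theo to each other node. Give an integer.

12

Distances from Theo: David:2, Halim:2, Jon:2, Pia:2, Sara:2, Ursula:1, Zane:1.
Sum = 2 + 2 + 2 + 2 + 2 + 1 + 1 = 12.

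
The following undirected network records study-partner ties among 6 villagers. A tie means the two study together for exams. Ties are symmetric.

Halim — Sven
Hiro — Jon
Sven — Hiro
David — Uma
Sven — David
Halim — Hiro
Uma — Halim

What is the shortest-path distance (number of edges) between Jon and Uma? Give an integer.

3

One shortest route is Jon – Hiro – Halim – Uma, which uses 3 edges, and at distance 2 from Jon we only reach {Halim, Sven}, which does not include Uma. So d(Jon,Uma) = 3.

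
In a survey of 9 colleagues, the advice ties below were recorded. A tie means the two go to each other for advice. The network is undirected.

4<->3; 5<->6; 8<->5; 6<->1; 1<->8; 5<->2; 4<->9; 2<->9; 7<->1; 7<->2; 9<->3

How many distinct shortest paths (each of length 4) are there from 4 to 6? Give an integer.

The shortest distance is 4, and the only length-4 path is 4–9–2–5–6. So there is exactly 1 shortest path.

1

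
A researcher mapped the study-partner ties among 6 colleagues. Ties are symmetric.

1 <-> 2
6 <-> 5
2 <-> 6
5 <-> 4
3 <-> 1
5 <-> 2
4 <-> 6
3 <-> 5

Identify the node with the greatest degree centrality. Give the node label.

5

Degrees — 1:2, 2:3, 3:2, 4:2, 5:4, 6:3.
The maximum is 4, attained only by 5.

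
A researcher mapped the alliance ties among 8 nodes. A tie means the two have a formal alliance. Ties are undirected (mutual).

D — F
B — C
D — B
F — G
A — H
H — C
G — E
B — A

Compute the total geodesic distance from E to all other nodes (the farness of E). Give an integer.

26

Distances from E: A:5, B:4, C:5, D:3, F:2, G:1, H:6.
Sum = 5 + 4 + 5 + 3 + 2 + 1 + 6 = 26.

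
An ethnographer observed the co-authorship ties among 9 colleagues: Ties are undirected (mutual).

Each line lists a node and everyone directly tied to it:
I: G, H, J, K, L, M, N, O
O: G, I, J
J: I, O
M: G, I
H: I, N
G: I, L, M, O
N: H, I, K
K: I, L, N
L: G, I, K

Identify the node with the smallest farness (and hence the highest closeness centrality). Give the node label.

I

Farness (sum of distances to all others) for each node — G:12, H:14, I:8, J:14, K:13, L:13, M:14, N:13, O:13.
The smallest farness is 8, for I, so I has the highest closeness.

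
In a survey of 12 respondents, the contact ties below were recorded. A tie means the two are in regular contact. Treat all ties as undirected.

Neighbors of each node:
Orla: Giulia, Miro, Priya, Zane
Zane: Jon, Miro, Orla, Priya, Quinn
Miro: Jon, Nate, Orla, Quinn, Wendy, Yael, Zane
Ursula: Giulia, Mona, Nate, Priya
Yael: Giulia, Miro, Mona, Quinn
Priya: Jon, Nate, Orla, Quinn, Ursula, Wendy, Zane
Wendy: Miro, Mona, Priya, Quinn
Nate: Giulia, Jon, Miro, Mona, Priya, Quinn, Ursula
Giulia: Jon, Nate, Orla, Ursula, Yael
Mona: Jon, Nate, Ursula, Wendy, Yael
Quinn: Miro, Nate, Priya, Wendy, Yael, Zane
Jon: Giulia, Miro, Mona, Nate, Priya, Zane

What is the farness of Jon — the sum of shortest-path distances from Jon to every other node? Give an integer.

Distances from Jon: Giulia:1, Miro:1, Mona:1, Nate:1, Orla:2, Priya:1, Quinn:2, Ursula:2, Wendy:2, Yael:2, Zane:1.
Sum = 1 + 1 + 1 + 1 + 2 + 1 + 2 + 2 + 2 + 2 + 1 = 16.

16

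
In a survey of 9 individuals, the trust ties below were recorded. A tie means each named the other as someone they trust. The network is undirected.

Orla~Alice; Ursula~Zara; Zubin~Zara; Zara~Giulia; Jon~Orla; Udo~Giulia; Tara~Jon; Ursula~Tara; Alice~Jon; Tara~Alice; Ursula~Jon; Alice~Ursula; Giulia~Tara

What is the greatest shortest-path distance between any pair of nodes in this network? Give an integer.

4

Eccentricity of each node (its greatest distance to any other): Alice:3, Giulia:3, Jon:3, Orla:4, Tara:3, Udo:4, Ursula:3, Zara:3, Zubin:4.
The maximum eccentricity is 4, realized for instance by the pair Orla–Zubin via Orla – Jon – Ursula – Zara – Zubin. So the diameter is 4.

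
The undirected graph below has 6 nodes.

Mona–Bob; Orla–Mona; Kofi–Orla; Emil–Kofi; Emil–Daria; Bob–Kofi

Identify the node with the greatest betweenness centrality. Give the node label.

Kofi

Unnormalized betweenness of each node: Bob:3/2, Daria:0, Emil:4, Kofi:13/2, Mona:1/2, Orla:3/2.
Kofi has the largest value, 13/2, making it the main broker — the node through which the most shortest paths run.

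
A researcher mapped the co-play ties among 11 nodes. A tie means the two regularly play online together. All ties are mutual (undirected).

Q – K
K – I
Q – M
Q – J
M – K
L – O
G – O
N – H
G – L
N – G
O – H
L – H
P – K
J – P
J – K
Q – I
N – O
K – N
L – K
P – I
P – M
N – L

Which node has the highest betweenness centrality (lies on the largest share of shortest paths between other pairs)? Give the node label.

Unnormalized betweenness of each node: G:0, H:0, I:1/4, J:1/4, K:105/4, L:28/3, M:1/4, N:28/3, O:1/3, P:1, Q:1.
K has the largest value, 105/4, making it the main broker — the node through which the most shortest paths run.

K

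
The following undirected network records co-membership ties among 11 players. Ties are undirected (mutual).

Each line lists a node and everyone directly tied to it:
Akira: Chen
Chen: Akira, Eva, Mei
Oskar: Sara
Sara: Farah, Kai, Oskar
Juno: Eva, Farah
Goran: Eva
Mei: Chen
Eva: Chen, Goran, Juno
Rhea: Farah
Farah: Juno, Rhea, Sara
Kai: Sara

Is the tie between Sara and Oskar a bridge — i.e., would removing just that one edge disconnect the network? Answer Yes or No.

Yes

Without the Sara–Oskar edge there is no alternate route between Sara and Oskar, so the network disconnects. It is a bridge.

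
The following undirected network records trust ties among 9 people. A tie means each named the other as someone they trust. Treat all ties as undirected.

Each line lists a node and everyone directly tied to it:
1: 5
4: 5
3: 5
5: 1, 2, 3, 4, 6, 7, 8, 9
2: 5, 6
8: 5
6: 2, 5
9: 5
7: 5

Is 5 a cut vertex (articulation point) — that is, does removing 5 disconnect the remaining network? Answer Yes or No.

Removing 5 leaves {2 and 6} with no path to {8}, so the network splits into 7 components. 5 is a cut vertex.

Yes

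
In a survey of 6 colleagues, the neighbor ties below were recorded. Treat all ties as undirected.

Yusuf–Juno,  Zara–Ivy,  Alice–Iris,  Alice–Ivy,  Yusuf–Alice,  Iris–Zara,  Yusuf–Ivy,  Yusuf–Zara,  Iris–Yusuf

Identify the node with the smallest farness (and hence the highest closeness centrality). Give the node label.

Yusuf

Farness (sum of distances to all others) for each node — Alice:7, Iris:7, Ivy:7, Juno:9, Yusuf:5, Zara:7.
The smallest farness is 5, for Yusuf, so Yusuf has the highest closeness.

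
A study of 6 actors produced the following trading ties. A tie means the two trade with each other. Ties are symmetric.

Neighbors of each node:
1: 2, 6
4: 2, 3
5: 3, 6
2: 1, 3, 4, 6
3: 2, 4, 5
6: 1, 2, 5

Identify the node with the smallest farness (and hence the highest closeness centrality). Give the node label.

2

Farness (sum of distances to all others) for each node — 1:8, 2:6, 3:7, 4:8, 5:8, 6:7.
The smallest farness is 6, for 2, so 2 has the highest closeness.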